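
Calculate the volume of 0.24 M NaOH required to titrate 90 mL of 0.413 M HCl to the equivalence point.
V_{base} = 154.9 mL

At equivalence: moles acid = moles base.
moles HCl = 0.413 M × 0.09 L = 0.03717 mol
V_NaOH = 0.03717 mol ÷ 0.24 M = 0.1549 L = 154.9 mL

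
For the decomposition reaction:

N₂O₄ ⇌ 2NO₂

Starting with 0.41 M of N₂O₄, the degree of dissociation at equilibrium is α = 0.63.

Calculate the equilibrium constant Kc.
K_c = 1.7592

x = α·[A]₀ = 0.63 × 0.41 = 0.2583 M dissociated.
At eq: [N₂O₄] = 0.41 − 0.2583 = 0.1517 M; [NO₂] = 2x = 0.5166 M.
Kc = [NO₂]²/[N₂O₄] = (0.5166)²/0.1517 = 1.759.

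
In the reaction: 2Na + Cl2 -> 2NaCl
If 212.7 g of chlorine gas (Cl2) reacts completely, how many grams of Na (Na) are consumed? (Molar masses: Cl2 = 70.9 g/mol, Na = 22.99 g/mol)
Moles of Cl2 = 212.7 g ÷ 70.9 g/mol = 3 mol
Mole ratio: 2 mol Na / 1 mol Cl2
Moles of Na = 3 × (2/1) = 6 mol
Mass of Na = 6 mol × 22.99 g/mol = 137.9 g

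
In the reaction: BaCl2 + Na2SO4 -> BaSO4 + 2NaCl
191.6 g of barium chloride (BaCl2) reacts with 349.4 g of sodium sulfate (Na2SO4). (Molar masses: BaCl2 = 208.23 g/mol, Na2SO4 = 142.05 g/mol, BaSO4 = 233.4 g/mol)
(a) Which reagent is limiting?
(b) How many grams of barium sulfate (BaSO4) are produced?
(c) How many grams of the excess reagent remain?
(a) BaCl2, (b) 214.8 g, (c) 218.7 g

Moles of BaCl2 = 191.6 g ÷ 208.23 g/mol = 0.920136 mol
Moles of Na2SO4 = 349.4 g ÷ 142.05 g/mol = 2.4597 mol
Moles ÷ coefficient: BaCl2: 0.920136/1 = 0.9201, Na2SO4: 2.4597/1 = 2.46
(a) BaCl2 has the smaller value, so BaCl2 is the limiting reagent.
(b) Moles of BaSO4 = 0.920136 mol BaCl2 × (1/1) = 0.920136 mol; mass = 0.920136 mol × 233.4 g/mol = 214.8 g
(c) Na2SO4 consumed = 0.920136 × (1/1) = 0.920136 mol; remaining = 2.4597 − 0.920136 = 1.53956 mol; mass = 1.53956 mol × 142.05 g/mol = 218.7 g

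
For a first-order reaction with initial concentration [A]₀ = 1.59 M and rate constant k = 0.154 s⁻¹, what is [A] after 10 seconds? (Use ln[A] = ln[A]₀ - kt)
0.3409 M

ln[A] = ln[A]₀ - k·t = ln(1.59) - (0.154)·(10) = 0.4637 - 1.5400 = -1.0763
[A] = e^(-1.0763) = 0.3409 M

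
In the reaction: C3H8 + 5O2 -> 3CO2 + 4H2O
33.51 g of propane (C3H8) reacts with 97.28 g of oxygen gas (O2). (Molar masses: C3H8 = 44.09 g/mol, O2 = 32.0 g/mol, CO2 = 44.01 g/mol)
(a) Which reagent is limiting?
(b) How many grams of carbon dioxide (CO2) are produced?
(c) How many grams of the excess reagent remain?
(a) O2, (b) 80.27 g, (c) 6.703 g

Moles of C3H8 = 33.51 g ÷ 44.09 g/mol = 0.760036 mol
Moles of O2 = 97.28 g ÷ 32.0 g/mol = 3.04 mol
Moles ÷ coefficient: C3H8: 0.760036/1 = 0.76, O2: 3.04/5 = 0.608
(a) O2 has the smaller value, so O2 is the limiting reagent.
(b) Moles of CO2 = 3.04 mol O2 × (3/5) = 1.824 mol; mass = 1.824 mol × 44.01 g/mol = 80.27 g
(c) C3H8 consumed = 3.04 × (1/5) = 0.608 mol; remaining = 0.760036 − 0.608 = 0.152036 mol; mass = 0.152036 mol × 44.09 g/mol = 6.703 g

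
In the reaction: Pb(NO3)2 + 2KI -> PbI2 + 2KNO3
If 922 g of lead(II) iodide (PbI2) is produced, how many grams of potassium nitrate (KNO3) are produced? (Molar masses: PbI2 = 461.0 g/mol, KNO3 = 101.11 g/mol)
Moles of PbI2 = 922 g ÷ 461.0 g/mol = 2 mol
Mole ratio: 2 mol KNO3 / 1 mol PbI2
Moles of KNO3 = 2 × (2/1) = 4 mol
Mass of KNO3 = 4 mol × 101.11 g/mol = 404.4 g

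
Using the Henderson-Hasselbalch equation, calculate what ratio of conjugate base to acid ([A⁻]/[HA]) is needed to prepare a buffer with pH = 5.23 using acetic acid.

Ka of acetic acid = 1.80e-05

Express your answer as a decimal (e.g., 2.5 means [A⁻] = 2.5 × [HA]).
[A⁻]/[HA] = 3.057

pKa = −log(1.80e-05) = 4.7447. pH = pKa + log([A⁻]/[HA]). 5.23 = 4.7447 + log(ratio). log(ratio) = 5.23 − 4.7447 = 0.4853. ratio = 10^(0.4853) = 3.057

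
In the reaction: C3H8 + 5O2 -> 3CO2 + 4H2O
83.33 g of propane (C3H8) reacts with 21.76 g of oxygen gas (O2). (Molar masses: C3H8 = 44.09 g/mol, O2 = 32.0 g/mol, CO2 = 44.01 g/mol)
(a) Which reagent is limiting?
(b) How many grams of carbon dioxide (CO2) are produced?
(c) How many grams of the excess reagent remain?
(a) O2, (b) 17.96 g, (c) 77.33 g

Moles of C3H8 = 83.33 g ÷ 44.09 g/mol = 1.89 mol
Moles of O2 = 21.76 g ÷ 32.0 g/mol = 0.68 mol
Moles ÷ coefficient: C3H8: 1.89/1 = 1.89, O2: 0.68/5 = 0.136
(a) O2 has the smaller value, so O2 is the limiting reagent.
(b) Moles of CO2 = 0.68 mol O2 × (3/5) = 0.408 mol; mass = 0.408 mol × 44.01 g/mol = 17.96 g
(c) C3H8 consumed = 0.68 × (1/5) = 0.136 mol; remaining = 1.89 − 0.136 = 1.754 mol; mass = 1.754 mol × 44.09 g/mol = 77.33 g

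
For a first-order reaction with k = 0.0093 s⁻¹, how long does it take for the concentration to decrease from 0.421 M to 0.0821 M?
175.77 s

From ln[A] = ln[A]₀ - k·t: t = ln([A]₀/[A])/k = ln(0.421/0.0821)/0.0093 = ln(5.1279)/0.0093 = 1.6347/0.0093 = 175.77 s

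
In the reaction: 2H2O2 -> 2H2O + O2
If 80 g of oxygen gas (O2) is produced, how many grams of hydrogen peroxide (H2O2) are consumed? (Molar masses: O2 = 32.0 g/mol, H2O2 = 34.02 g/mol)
Moles of O2 = 80 g ÷ 32.0 g/mol = 2.5 mol
Mole ratio: 2 mol H2O2 / 1 mol O2
Moles of H2O2 = 2.5 × (2/1) = 5 mol
Mass of H2O2 = 5 mol × 34.02 g/mol = 170.1 g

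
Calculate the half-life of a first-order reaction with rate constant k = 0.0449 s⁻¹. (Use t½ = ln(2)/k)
15.44 s

t½ = ln(2)/k = 0.6931/0.0449 = 15.44 s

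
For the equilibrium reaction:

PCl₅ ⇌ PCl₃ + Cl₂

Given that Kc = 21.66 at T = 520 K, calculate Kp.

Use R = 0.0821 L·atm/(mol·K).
K_p = 924.7087

Δn = (moles gaseous products) − (moles gaseous reactants) = 1
T = 520 K; RT = 0.0821 × 520 = 42.692
Kp = Kc·(RT)^Δn = 21.66 × (42.692)^1 = 21.66 × 42.692 = 924.7087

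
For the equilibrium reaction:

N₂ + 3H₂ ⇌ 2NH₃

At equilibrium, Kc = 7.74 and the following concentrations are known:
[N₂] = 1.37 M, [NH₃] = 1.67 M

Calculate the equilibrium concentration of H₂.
[H₂] = 0.6407 M

Kc = ([NH₃]^2) / ([N₂] × [H₂]^3) = 7.74
[H₂]^3 = (product terms)/(Kc · other reactant terms) = 2.7889 / (7.74 · 1.37) = 0.26301
[H₂] = (0.26301)^(1/3) = 0.6407 M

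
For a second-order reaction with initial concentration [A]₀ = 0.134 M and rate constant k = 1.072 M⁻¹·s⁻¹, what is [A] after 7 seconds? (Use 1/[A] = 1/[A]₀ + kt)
0.0668 M

1/[A] = 1/[A]₀ + k·t = 1/0.134 + (1.072)·(7) = 7.4627 + 7.5040 = 14.9667
[A] = 1/14.9667 = 0.0668 M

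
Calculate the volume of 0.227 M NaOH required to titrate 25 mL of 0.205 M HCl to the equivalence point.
V_{base} = 22.6 mL

At equivalence: moles acid = moles base.
moles HCl = 0.205 M × 0.025 L = 0.005125 mol
V_NaOH = 0.005125 mol ÷ 0.227 M = 0.02258 L = 22.6 mL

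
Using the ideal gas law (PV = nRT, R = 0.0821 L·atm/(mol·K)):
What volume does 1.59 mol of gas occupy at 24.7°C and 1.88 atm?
T = 24.7°C + 273.15 = 297.85 K
V = nRT/P = (1.59 × 0.0821 × 297.85) / 1.88
V = 20.68 L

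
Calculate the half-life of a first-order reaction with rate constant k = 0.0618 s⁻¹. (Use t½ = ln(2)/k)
11.22 s

t½ = ln(2)/k = 0.6931/0.0618 = 11.22 s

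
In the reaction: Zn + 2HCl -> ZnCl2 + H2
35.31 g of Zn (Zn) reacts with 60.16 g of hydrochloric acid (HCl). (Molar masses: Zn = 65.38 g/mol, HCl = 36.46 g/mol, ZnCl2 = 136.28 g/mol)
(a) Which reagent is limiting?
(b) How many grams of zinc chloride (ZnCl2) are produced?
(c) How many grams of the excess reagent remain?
(a) Zn, (b) 73.6 g, (c) 20.78 g

Moles of Zn = 35.31 g ÷ 65.38 g/mol = 0.540073 mol
Moles of HCl = 60.16 g ÷ 36.46 g/mol = 1.65003 mol
Moles ÷ coefficient: Zn: 0.540073/1 = 0.5401, HCl: 1.65003/2 = 0.825
(a) Zn has the smaller value, so Zn is the limiting reagent.
(b) Moles of ZnCl2 = 0.540073 mol Zn × (1/1) = 0.540073 mol; mass = 0.540073 mol × 136.28 g/mol = 73.6 g
(c) HCl consumed = 0.540073 × (2/1) = 1.08015 mol; remaining = 1.65003 − 1.08015 = 0.569881 mol; mass = 0.569881 mol × 36.46 g/mol = 20.78 g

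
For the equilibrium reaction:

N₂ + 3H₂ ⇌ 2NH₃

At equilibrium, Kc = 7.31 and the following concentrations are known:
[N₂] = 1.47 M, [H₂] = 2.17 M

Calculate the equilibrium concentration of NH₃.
[NH₃] = 10.4787 M

Kc = ([NH₃]^2) / ([N₂] × [H₂]^3) = 7.31
[NH₃]^2 = Kc · (reactant terms)/(other product terms) = 7.31 · 15.021 / 1 = 109.8
[NH₃] = (109.8)^(1/2) = 10.4787 M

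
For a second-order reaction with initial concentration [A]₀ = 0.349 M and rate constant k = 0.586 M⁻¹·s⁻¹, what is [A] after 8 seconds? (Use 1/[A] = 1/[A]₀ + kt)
0.1324 M

1/[A] = 1/[A]₀ + k·t = 1/0.349 + (0.586)·(8) = 2.8653 + 4.6880 = 7.5533
[A] = 1/7.5533 = 0.1324 M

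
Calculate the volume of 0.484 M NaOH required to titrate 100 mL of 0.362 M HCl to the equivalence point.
V_{base} = 74.8 mL

At equivalence: moles acid = moles base.
moles HCl = 0.362 M × 0.1 L = 0.0362 mol
V_NaOH = 0.0362 mol ÷ 0.484 M = 0.07479 L = 74.8 mL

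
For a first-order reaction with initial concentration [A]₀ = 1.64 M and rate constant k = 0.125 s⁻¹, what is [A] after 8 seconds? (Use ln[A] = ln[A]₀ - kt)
0.6033 M

ln[A] = ln[A]₀ - k·t = ln(1.64) - (0.125)·(8) = 0.4947 - 1.0000 = -0.5053
[A] = e^(-0.5053) = 0.6033 M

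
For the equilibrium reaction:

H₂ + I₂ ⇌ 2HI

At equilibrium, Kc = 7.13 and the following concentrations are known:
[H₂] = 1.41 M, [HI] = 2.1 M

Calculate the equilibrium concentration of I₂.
[I₂] = 0.4387 M

Kc = ([HI]^2) / ([H₂] × [I₂]) = 7.13
[I₂]^1 = (product terms)/(Kc · other reactant terms) = 4.41 / (7.13 · 1.41) = 0.43866
[I₂] = 0.4387 M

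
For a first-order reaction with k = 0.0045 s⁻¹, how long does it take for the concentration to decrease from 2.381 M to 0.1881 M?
564.07 s

From ln[A] = ln[A]₀ - k·t: t = ln([A]₀/[A])/k = ln(2.381/0.1881)/0.0045 = ln(12.6582)/0.0045 = 2.5383/0.0045 = 564.07 s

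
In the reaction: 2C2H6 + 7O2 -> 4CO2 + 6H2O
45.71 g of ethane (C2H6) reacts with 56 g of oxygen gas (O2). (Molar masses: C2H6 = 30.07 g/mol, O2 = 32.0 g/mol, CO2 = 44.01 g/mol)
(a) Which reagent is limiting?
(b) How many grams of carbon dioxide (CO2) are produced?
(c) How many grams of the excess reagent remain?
(a) O2, (b) 44.01 g, (c) 30.68 g

Moles of C2H6 = 45.71 g ÷ 30.07 g/mol = 1.52012 mol
Moles of O2 = 56 g ÷ 32.0 g/mol = 1.75 mol
Moles ÷ coefficient: C2H6: 1.52012/2 = 0.7601, O2: 1.75/7 = 0.25
(a) O2 has the smaller value, so O2 is the limiting reagent.
(b) Moles of CO2 = 1.75 mol O2 × (4/7) = 1 mol; mass = 1 mol × 44.01 g/mol = 44.01 g
(c) C2H6 consumed = 1.75 × (2/7) = 0.5 mol; remaining = 1.52012 − 0.5 = 1.02012 mol; mass = 1.02012 mol × 30.07 g/mol = 30.68 g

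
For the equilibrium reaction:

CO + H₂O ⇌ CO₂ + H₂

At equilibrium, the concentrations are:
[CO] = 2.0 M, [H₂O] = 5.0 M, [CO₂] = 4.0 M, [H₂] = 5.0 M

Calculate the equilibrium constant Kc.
K_c = 2.0000

Kc = ([CO₂] × [H₂]) / ([CO] × [H₂O])
   = ((4.0)·(5.0)) / ((2.0)·(5.0))
   = 20 / 10 = 2.0000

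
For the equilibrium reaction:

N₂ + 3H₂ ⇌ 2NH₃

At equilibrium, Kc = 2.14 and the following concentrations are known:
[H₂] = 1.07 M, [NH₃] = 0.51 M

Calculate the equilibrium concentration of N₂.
[N₂] = 0.0992 M

Kc = ([NH₃]^2) / ([N₂] × [H₂]^3) = 2.14
[N₂]^1 = (product terms)/(Kc · other reactant terms) = 0.2601 / (2.14 · 1.225) = 0.099215
[N₂] = 0.0992 M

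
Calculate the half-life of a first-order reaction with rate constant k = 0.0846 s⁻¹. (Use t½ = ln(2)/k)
8.19 s

t½ = ln(2)/k = 0.6931/0.0846 = 8.19 s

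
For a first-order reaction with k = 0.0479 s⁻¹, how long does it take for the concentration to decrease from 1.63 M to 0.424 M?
28.11 s

From ln[A] = ln[A]₀ - k·t: t = ln([A]₀/[A])/k = ln(1.63/0.424)/0.0479 = ln(3.8443)/0.0479 = 1.3466/0.0479 = 28.11 s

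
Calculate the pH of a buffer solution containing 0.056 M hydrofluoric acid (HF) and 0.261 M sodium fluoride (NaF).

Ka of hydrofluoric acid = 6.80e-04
pH = 3.84

pKa = -log(6.80e-04) = 3.17. pH = pKa + log([A⁻]/[HA]) = 3.17 + log(0.261/0.056)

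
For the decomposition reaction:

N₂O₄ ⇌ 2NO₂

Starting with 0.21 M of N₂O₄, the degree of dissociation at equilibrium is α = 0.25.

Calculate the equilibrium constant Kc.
K_c = 0.0700

x = α·[A]₀ = 0.25 × 0.21 = 0.0525 M dissociated.
At eq: [N₂O₄] = 0.21 − 0.0525 = 0.1575 M; [NO₂] = 2x = 0.105 M.
Kc = [NO₂]²/[N₂O₄] = (0.105)²/0.1575 = 0.07.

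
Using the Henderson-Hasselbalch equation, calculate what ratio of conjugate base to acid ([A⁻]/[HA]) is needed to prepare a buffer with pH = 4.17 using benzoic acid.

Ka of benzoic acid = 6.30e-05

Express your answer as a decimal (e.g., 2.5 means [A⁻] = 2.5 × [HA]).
[A⁻]/[HA] = 0.932

pKa = −log(6.30e-05) = 4.2007. pH = pKa + log([A⁻]/[HA]). 4.17 = 4.2007 + log(ratio). log(ratio) = 4.17 − 4.2007 = -0.0307. ratio = 10^(-0.0307) = 0.932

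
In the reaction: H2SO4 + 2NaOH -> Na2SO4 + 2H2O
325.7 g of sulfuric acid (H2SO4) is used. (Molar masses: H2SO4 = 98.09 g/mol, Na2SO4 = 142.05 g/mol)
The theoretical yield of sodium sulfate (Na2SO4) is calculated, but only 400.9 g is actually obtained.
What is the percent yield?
Moles of H2SO4 = 325.7 g ÷ 98.09 g/mol = 3.32042 mol
Mole ratio: 1 mol Na2SO4 / 1 mol H2SO4
Moles of Na2SO4 = 3.32042 × (1/1) = 3.32042 mol
Theoretical yield = 3.32042 mol × 142.05 g/mol = 471.67 g
Actual yield = 400.9 g
Percent yield = (400.9 / 471.67) × 100% = 85.0%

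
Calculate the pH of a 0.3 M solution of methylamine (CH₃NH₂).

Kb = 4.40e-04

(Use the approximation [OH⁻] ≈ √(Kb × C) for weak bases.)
pH = 12.06

[OH⁻] = √(Kb × C) = √(4.40e-04 × 0.3) = 1.1489e-02. pOH = 1.94, pH = 14 - pOH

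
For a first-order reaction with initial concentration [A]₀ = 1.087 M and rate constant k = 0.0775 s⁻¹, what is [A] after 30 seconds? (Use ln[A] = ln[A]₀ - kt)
0.1063 M

ln[A] = ln[A]₀ - k·t = ln(1.087) - (0.0775)·(30) = 0.0834 - 2.3250 = -2.2416
[A] = e^(-2.2416) = 0.1063 M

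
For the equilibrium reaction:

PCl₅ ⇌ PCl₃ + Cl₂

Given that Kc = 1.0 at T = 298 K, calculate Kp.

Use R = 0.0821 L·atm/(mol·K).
K_p = 24.4658

Δn = (moles gaseous products) − (moles gaseous reactants) = 1
T = 298 K; RT = 0.0821 × 298 = 24.4658
Kp = Kc·(RT)^Δn = 1.0 × (24.4658)^1 = 1.0 × 24.4658 = 24.4658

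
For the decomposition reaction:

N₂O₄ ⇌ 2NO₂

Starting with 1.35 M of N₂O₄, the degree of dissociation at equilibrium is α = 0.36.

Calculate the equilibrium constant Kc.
K_c = 1.0935

x = α·[A]₀ = 0.36 × 1.35 = 0.486 M dissociated.
At eq: [N₂O₄] = 1.35 − 0.486 = 0.864 M; [NO₂] = 2x = 0.972 M.
Kc = [NO₂]²/[N₂O₄] = (0.972)²/0.864 = 1.093.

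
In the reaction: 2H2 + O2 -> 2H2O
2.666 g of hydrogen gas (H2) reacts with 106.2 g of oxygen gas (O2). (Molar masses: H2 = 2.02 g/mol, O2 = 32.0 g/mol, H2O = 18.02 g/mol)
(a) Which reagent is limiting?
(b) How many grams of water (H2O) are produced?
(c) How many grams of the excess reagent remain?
(a) H2, (b) 23.78 g, (c) 85.08 g

Moles of H2 = 2.666 g ÷ 2.02 g/mol = 1.3198 mol
Moles of O2 = 106.2 g ÷ 32.0 g/mol = 3.31875 mol
Moles ÷ coefficient: H2: 1.3198/2 = 0.6599, O2: 3.31875/1 = 3.319
(a) H2 has the smaller value, so H2 is the limiting reagent.
(b) Moles of H2O = 1.3198 mol H2 × (2/2) = 1.3198 mol; mass = 1.3198 mol × 18.02 g/mol = 23.78 g
(c) O2 consumed = 1.3198 × (1/2) = 0.659901 mol; remaining = 3.31875 − 0.659901 = 2.65885 mol; mass = 2.65885 mol × 32.0 g/mol = 85.08 g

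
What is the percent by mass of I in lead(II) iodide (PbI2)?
Mass of I in formula = 126.9 × 2 = 253.8 g/mol
Molar mass = 461.0 g/mol
% I = (253.8/461.0) × 100% = 55.05%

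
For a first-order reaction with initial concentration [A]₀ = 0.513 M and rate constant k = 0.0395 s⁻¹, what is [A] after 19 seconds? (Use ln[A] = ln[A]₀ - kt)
0.2422 M

ln[A] = ln[A]₀ - k·t = ln(0.513) - (0.0395)·(19) = -0.6675 - 0.7505 = -1.4180
[A] = e^(-1.4180) = 0.2422 M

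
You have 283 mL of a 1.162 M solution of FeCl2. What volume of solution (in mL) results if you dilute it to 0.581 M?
Using M₁V₁ = M₂V₂:
1.162 × 283 = 0.581 × V₂
V₂ = (1.162 × 283) / 0.581 = 566 mL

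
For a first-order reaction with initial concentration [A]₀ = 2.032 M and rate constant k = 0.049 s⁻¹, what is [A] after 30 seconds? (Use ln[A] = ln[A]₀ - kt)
0.4672 M

ln[A] = ln[A]₀ - k·t = ln(2.032) - (0.049)·(30) = 0.7090 - 1.4700 = -0.7610
[A] = e^(-0.7610) = 0.4672 M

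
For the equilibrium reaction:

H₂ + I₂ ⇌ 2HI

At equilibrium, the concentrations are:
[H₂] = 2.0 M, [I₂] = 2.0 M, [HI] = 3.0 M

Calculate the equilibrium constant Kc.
K_c = 2.2500

Kc = ([HI]^2) / ([H₂] × [I₂])
   = ((3.0)^2) / ((2.0)·(2.0))
   = 9 / 4 = 2.2500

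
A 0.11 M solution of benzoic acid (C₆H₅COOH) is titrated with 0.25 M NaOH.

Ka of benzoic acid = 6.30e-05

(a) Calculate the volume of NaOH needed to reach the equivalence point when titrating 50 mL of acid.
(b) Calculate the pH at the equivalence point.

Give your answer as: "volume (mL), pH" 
V = 22.0 mL, pH = 8.54

(a) At equivalence: moles acid = moles base.
moles acid = 0.11 × 0.05 = 0.0055 mol; V_NaOH = 0.0055/0.25 = 0.022 L = 22.0 mL.
(b) At equivalence, all acid → conjugate base A⁻ at [A⁻] = 0.0055/0.072 = 0.07639 M.
Kb = Kw/Ka = 1.0e-14/6.30e-05 = 1.587e-10; [OH⁻] = √(Kb·[A⁻]) = 3.482e-06; pOH = 5.46; pH = 14 − pOH = 8.54.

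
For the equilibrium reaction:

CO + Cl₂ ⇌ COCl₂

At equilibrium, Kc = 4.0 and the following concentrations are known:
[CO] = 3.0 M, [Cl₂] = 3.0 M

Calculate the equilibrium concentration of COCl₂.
[COCl₂] = 36.0000 M

Kc = ([COCl₂]) / ([CO] × [Cl₂]) = 4.0
[COCl₂]^1 = Kc · (reactant terms)/(other product terms) = 4.0 · 9 / 1 = 36
[COCl₂] = 36.0000 M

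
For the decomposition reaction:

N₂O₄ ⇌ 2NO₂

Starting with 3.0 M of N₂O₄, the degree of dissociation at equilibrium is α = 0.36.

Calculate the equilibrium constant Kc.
K_c = 2.4300

x = α·[A]₀ = 0.36 × 3.0 = 1.08 M dissociated.
At eq: [N₂O₄] = 3.0 − 1.08 = 1.92 M; [NO₂] = 2x = 2.16 M.
Kc = [NO₂]²/[N₂O₄] = (2.16)²/1.92 = 2.43.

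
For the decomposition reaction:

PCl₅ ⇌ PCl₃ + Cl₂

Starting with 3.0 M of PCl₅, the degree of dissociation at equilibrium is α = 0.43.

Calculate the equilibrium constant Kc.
K_c = 0.9732

x = α·[A]₀ = 0.43 × 3.0 = 1.29 M dissociated.
At eq: [PCl₅] = 3.0 − 1.29 = 1.71 M; [PCl₃] = [Cl₂] = x = 1.29 M.
Kc = [PCl₃][Cl₂]/[PCl₅] = (1.29)²/1.71 = 0.9732.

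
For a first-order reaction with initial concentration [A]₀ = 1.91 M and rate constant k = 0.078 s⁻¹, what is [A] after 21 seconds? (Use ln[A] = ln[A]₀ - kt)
0.3712 M

ln[A] = ln[A]₀ - k·t = ln(1.91) - (0.078)·(21) = 0.6471 - 1.6380 = -0.9909
[A] = e^(-0.9909) = 0.3712 M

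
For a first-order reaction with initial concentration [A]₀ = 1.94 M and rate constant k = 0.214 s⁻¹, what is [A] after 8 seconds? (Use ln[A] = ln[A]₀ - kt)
0.3502 M

ln[A] = ln[A]₀ - k·t = ln(1.94) - (0.214)·(8) = 0.6627 - 1.7120 = -1.0493
[A] = e^(-1.0493) = 0.3502 M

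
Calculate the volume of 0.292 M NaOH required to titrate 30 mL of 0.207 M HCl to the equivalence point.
V_{base} = 21.3 mL

At equivalence: moles acid = moles base.
moles HCl = 0.207 M × 0.03 L = 0.00621 mol
V_NaOH = 0.00621 mol ÷ 0.292 M = 0.02127 L = 21.3 mL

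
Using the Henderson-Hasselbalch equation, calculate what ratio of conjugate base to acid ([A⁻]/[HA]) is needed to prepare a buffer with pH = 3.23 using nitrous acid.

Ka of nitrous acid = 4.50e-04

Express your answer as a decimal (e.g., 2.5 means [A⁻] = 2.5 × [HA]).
[A⁻]/[HA] = 0.764

pKa = −log(4.50e-04) = 3.3468. pH = pKa + log([A⁻]/[HA]). 3.23 = 3.3468 + log(ratio). log(ratio) = 3.23 − 3.3468 = -0.1168. ratio = 10^(-0.1168) = 0.764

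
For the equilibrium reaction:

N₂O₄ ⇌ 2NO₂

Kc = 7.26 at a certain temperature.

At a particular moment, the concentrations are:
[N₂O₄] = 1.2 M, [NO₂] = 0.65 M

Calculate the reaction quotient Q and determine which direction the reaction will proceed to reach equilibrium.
Q = 0.352, Q < K, reaction proceeds forward (toward products)

Q = ([NO₂]^2) / ([N₂O₄])
  = ((0.65)^2) / ((1.2)) = 0.4225/1.2 = 0.3521
Since Q = 0.3521 < Kc = 7.26, the reaction proceeds forward (toward products) to reach equilibrium.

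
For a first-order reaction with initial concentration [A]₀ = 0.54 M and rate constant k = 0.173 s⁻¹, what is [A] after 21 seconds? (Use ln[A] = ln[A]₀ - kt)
0.0143 M

ln[A] = ln[A]₀ - k·t = ln(0.54) - (0.173)·(21) = -0.6162 - 3.6330 = -4.2492
[A] = e^(-4.2492) = 0.0143 M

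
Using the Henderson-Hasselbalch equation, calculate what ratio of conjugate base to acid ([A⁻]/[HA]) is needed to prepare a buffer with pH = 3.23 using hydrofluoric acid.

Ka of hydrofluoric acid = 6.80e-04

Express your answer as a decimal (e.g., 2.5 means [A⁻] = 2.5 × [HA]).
[A⁻]/[HA] = 1.155

pKa = −log(6.80e-04) = 3.1675. pH = pKa + log([A⁻]/[HA]). 3.23 = 3.1675 + log(ratio). log(ratio) = 3.23 − 3.1675 = 0.0625. ratio = 10^(0.0625) = 1.155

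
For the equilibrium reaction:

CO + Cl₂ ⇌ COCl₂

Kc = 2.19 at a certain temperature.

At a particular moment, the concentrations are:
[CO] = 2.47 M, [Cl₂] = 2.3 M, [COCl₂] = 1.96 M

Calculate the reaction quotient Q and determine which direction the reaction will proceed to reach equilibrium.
Q = 0.345, Q < K, reaction proceeds forward (toward products)

Q = ([COCl₂]) / ([CO] × [Cl₂])
  = ((1.96)) / ((2.47)·(2.3)) = 1.96/5.681 = 0.345
Since Q = 0.345 < Kc = 2.19, the reaction proceeds forward (toward products) to reach equilibrium.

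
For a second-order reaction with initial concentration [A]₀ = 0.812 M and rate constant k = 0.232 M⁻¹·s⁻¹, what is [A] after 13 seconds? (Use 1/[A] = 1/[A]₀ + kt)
0.2354 M

1/[A] = 1/[A]₀ + k·t = 1/0.812 + (0.232)·(13) = 1.2315 + 3.0160 = 4.2475
[A] = 1/4.2475 = 0.2354 M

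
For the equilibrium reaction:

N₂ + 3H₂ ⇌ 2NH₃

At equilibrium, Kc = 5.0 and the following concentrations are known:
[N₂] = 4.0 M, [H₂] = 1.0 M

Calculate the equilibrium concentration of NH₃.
[NH₃] = 4.4721 M

Kc = ([NH₃]^2) / ([N₂] × [H₂]^3) = 5.0
[NH₃]^2 = Kc · (reactant terms)/(other product terms) = 5.0 · 4 / 1 = 20
[NH₃] = (20)^(1/2) = 4.4721 M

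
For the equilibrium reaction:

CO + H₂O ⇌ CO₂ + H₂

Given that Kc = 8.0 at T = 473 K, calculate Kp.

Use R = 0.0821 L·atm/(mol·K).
K_p = 8.0000

Δn = (moles gaseous products) − (moles gaseous reactants) = 0
T = 473 K; RT = 0.0821 × 473 = 38.8333
Kp = Kc·(RT)^Δn = 8.0 × (38.8333)^0 = 8.0 × 1 = 8.0000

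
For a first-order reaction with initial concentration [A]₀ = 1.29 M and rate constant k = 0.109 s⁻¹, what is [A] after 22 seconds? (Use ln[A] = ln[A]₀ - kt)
0.1173 M

ln[A] = ln[A]₀ - k·t = ln(1.29) - (0.109)·(22) = 0.2546 - 2.3980 = -2.1434
[A] = e^(-2.1434) = 0.1173 M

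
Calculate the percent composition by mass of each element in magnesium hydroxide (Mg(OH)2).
Mg: 41.68%, O: 54.86%, H: 3.46%

Molar mass of Mg(OH)2 = 58.33 g/mol
% Mg = (1 × 24.31) / 58.33 × 100% = 24.31 / 58.33 × 100% = 41.68%
% O = (2 × 16.0) / 58.33 × 100% = 32 / 58.33 × 100% = 54.86%
% H = (2 × 1.008) / 58.33 × 100% = 2.016 / 58.33 × 100% = 3.46%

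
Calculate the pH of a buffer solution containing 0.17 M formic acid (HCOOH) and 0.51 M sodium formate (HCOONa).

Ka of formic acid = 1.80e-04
pH = 4.22

pKa = -log(1.80e-04) = 3.74. pH = pKa + log([A⁻]/[HA]) = 3.74 + log(0.51/0.17)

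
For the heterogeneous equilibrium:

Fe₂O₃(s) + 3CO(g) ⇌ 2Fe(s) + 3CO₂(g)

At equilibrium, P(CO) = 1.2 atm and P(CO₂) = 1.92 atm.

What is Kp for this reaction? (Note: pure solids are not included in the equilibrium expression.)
K_p = 4.096

Solids (Fe₂O₃, Fe) are excluded.
Kp = P(CO₂)³/P(CO)³ = (1.92)³/(1.2)³ = 7.078/1.728 = 4.096.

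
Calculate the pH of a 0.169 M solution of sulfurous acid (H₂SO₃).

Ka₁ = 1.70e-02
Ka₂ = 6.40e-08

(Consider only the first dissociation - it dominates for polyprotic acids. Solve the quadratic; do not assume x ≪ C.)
pH = 1.34

x² + Ka₁·x − Ka₁·C = 0 with Ka₁ = 1.70e-02, C = 0.169.
x = (−Ka₁ + √(Ka₁² + 4·Ka₁·C))/2 = 4.5770e-02 M, so pH = 1.34.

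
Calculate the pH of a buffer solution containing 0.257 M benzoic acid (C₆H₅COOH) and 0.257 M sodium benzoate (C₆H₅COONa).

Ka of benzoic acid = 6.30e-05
pH = 4.20

pKa = -log(6.30e-05) = 4.20. pH = pKa + log([A⁻]/[HA]) = 4.20 + log(0.257/0.257)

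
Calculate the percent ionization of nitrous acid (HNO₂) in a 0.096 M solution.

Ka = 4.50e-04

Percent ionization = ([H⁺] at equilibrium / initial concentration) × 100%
Percent ionization = 6.62%

Let x = [H⁺]. Ka = x²/(C - x) ⇒ x² + (4.50e-04)x - (4.50e-04)(0.096) = 0. x = 6.3515e-03. Percent = (6.3515e-03/0.096) × 100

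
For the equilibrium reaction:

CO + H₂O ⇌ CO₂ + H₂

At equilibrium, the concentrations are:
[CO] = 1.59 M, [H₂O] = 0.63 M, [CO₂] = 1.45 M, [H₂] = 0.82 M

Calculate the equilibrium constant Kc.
K_c = 1.1870

Kc = ([CO₂] × [H₂]) / ([CO] × [H₂O])
   = ((1.45)·(0.82)) / ((1.59)·(0.63))
   = 1.189 / 1.0017 = 1.1870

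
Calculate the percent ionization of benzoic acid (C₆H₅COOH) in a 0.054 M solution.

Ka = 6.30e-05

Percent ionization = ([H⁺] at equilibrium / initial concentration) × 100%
Percent ionization = 3.36%

Let x = [H⁺]. Ka = x²/(C - x) ⇒ x² + (6.30e-05)x - (6.30e-05)(0.054) = 0. x = 1.8132e-03. Percent = (1.8132e-03/0.054) × 100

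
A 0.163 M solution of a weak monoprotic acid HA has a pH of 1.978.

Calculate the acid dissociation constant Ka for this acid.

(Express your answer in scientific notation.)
K_a = 7.26e-04

[H⁺] = 10^(−pH) = 10^(−1.978) = 1.052e-02 M. For HA ⇌ H⁺ + A⁻, Ka = x²/(C − x) = (1.052e-02)²/(0.163 − 1.052e-02) = 7.26e-04.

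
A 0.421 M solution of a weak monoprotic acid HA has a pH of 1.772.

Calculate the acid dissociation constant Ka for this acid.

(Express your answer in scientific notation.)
K_a = 7.07e-04

[H⁺] = 10^(−pH) = 10^(−1.772) = 1.690e-02 M. For HA ⇌ H⁺ + A⁻, Ka = x²/(C − x) = (1.690e-02)²/(0.421 − 1.690e-02) = 7.07e-04.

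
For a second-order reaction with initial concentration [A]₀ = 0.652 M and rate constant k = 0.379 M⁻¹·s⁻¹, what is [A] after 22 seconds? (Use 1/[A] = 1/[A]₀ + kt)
0.1013 M

1/[A] = 1/[A]₀ + k·t = 1/0.652 + (0.379)·(22) = 1.5337 + 8.3380 = 9.8717
[A] = 1/9.8717 = 0.1013 M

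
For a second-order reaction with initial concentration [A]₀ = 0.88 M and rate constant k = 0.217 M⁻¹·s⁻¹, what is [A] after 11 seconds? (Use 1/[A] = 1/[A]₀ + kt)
0.2838 M

1/[A] = 1/[A]₀ + k·t = 1/0.88 + (0.217)·(11) = 1.1364 + 2.3870 = 3.5234
[A] = 1/3.5234 = 0.2838 M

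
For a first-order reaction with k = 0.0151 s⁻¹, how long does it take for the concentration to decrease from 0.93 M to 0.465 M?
45.90 s

From ln[A] = ln[A]₀ - k·t: t = ln([A]₀/[A])/k = ln(0.93/0.465)/0.0151 = ln(2.0000)/0.0151 = 0.6931/0.0151 = 45.90 s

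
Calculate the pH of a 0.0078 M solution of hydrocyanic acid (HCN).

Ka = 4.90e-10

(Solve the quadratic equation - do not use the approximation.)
pH = 5.71

x² + Ka×x - Ka×C = 0. Using quadratic formula: [H⁺] = 1.9547e-06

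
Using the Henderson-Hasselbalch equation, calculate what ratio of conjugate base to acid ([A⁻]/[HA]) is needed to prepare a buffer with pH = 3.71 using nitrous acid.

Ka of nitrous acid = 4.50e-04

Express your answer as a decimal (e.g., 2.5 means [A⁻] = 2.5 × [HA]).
[A⁻]/[HA] = 2.308

pKa = −log(4.50e-04) = 3.3468. pH = pKa + log([A⁻]/[HA]). 3.71 = 3.3468 + log(ratio). log(ratio) = 3.71 − 3.3468 = 0.3632. ratio = 10^(0.3632) = 2.308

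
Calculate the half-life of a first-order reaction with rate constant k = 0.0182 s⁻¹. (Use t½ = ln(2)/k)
38.09 s

t½ = ln(2)/k = 0.6931/0.0182 = 38.09 s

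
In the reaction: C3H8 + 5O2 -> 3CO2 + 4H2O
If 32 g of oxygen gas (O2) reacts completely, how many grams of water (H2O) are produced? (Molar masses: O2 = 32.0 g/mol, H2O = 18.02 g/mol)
Moles of O2 = 32 g ÷ 32.0 g/mol = 1 mol
Mole ratio: 4 mol H2O / 5 mol O2
Moles of H2O = 1 × (4/5) = 0.8 mol
Mass of H2O = 0.8 mol × 18.02 g/mol = 14.42 g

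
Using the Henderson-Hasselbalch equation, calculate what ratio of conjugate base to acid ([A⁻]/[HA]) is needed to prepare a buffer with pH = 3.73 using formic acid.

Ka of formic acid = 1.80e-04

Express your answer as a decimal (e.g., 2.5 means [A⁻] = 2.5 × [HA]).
[A⁻]/[HA] = 0.967

pKa = −log(1.80e-04) = 3.7447. pH = pKa + log([A⁻]/[HA]). 3.73 = 3.7447 + log(ratio). log(ratio) = 3.73 − 3.7447 = -0.0147. ratio = 10^(-0.0147) = 0.967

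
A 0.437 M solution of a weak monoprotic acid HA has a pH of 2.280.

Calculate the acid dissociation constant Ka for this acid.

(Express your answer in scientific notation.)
K_a = 6.38e-05

[H⁺] = 10^(−pH) = 10^(−2.280) = 5.248e-03 M. For HA ⇌ H⁺ + A⁻, Ka = x²/(C − x) = (5.248e-03)²/(0.437 − 5.248e-03) = 6.38e-05.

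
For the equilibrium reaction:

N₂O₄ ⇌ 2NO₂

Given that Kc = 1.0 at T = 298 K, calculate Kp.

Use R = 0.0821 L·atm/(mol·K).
K_p = 24.4658

Δn = (moles gaseous products) − (moles gaseous reactants) = 1
T = 298 K; RT = 0.0821 × 298 = 24.4658
Kp = Kc·(RT)^Δn = 1.0 × (24.4658)^1 = 1.0 × 24.4658 = 24.4658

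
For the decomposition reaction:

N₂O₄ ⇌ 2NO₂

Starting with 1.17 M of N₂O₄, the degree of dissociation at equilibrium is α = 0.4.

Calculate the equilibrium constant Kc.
K_c = 1.2480

x = α·[A]₀ = 0.4 × 1.17 = 0.468 M dissociated.
At eq: [N₂O₄] = 1.17 − 0.468 = 0.702 M; [NO₂] = 2x = 0.936 M.
Kc = [NO₂]²/[N₂O₄] = (0.936)²/0.702 = 1.248.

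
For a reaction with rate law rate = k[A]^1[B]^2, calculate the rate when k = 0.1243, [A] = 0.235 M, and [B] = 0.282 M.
0.002323 M/s

rate = k·[A]^1·[B]^2 = 0.1243·(0.235)^1·(0.282)^2 = 0.1243·0.235·0.079524 = 0.002323 M/s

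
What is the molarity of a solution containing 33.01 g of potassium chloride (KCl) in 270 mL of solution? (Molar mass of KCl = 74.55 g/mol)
Moles of KCl = 33.01 g ÷ 74.55 g/mol = 0.44279 mol
Volume = 270 mL = 0.27 L
Molarity = 0.44279 mol ÷ 0.27 L = 1.64 M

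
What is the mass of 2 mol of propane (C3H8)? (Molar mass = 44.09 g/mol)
Mass = 2 mol × 44.09 g/mol = 88.18 g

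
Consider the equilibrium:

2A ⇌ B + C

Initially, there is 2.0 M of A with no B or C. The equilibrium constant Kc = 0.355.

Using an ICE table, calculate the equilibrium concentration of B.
[B] = 0.544 M

ICE: [A] = 2.0 − 2x, [B] = [C] = x.
Kc = x²/(2.0 − 2x)² = 0.355 ⇒ √Kc = x/(2.0 − 2x).
x = √0.355·2.0/(1 + 2√0.355) = 0.59582·2.0/2.1916 = 0.54372.
[B] = x = 0.544 M.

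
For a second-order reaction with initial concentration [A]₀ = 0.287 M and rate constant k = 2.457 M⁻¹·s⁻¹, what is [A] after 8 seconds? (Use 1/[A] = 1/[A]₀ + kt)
0.0432 M

1/[A] = 1/[A]₀ + k·t = 1/0.287 + (2.457)·(8) = 3.4843 + 19.6560 = 23.1403
[A] = 1/23.1403 = 0.0432 M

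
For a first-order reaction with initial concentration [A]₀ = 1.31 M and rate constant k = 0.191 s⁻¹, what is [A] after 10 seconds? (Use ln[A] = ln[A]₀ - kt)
0.1940 M

ln[A] = ln[A]₀ - k·t = ln(1.31) - (0.191)·(10) = 0.2700 - 1.9100 = -1.6400
[A] = e^(-1.6400) = 0.1940 M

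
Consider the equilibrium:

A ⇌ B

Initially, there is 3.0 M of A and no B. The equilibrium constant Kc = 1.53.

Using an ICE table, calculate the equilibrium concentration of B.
[B] = 1.814 M

ICE: [A] = 3.0 − x, [B] = x.
Kc = x/(3.0 − x) = 1.53 ⇒ x = 1.53·3.0/(1 + 1.53) = 4.59/2.53 = 1.814.
[B] = x = 1.814 M.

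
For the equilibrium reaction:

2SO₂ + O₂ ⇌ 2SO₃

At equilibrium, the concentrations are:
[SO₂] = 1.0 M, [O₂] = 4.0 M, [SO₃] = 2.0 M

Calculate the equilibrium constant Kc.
K_c = 1.0000

Kc = ([SO₃]^2) / ([SO₂]^2 × [O₂])
   = ((2.0)^2) / ((1.0)^2·(4.0))
   = 4 / 4 = 1.0000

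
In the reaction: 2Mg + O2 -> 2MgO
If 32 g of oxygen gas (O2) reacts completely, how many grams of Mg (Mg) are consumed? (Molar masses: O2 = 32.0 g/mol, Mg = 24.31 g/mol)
Moles of O2 = 32 g ÷ 32.0 g/mol = 1 mol
Mole ratio: 2 mol Mg / 1 mol O2
Moles of Mg = 1 × (2/1) = 2 mol
Mass of Mg = 2 mol × 24.31 g/mol = 48.62 g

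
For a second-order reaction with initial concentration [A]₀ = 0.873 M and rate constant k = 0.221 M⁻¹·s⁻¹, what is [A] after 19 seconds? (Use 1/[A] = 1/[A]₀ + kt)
0.1871 M

1/[A] = 1/[A]₀ + k·t = 1/0.873 + (0.221)·(19) = 1.1455 + 4.1990 = 5.3445
[A] = 1/5.3445 = 0.1871 M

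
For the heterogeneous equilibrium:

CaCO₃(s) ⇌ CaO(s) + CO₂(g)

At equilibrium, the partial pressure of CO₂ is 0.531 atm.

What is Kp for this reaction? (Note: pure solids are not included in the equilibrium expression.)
K_p = 0.531

Solids (CaCO₃, CaO) have activity 1 and are excluded.
Kp = P(CO₂) = 0.531.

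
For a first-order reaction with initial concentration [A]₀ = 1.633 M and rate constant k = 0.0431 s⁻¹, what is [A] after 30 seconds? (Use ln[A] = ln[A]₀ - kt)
0.4482 M

ln[A] = ln[A]₀ - k·t = ln(1.633) - (0.0431)·(30) = 0.4904 - 1.2930 = -0.8026
[A] = e^(-0.8026) = 0.4482 M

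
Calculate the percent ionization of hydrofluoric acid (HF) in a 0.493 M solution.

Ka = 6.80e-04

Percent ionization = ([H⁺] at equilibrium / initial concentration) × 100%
Percent ionization = 3.65%

Let x = [H⁺]. Ka = x²/(C - x) ⇒ x² + (6.80e-04)x - (6.80e-04)(0.493) = 0. x = 1.7973e-02. Percent = (1.7973e-02/0.493) × 100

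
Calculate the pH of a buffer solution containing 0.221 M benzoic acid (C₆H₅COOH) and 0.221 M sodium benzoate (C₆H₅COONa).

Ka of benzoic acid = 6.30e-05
pH = 4.20

pKa = -log(6.30e-05) = 4.20. pH = pKa + log([A⁻]/[HA]) = 4.20 + log(0.221/0.221)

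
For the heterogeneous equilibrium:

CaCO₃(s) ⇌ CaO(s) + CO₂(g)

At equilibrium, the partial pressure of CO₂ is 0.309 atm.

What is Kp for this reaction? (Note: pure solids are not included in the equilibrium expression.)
K_p = 0.309

Solids (CaCO₃, CaO) have activity 1 and are excluded.
Kp = P(CO₂) = 0.309.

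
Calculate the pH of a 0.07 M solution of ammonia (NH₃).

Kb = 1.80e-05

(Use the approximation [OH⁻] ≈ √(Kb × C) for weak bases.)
pH = 11.05

[OH⁻] = √(Kb × C) = √(1.80e-05 × 0.07) = 1.1225e-03. pOH = 2.95, pH = 14 - pOH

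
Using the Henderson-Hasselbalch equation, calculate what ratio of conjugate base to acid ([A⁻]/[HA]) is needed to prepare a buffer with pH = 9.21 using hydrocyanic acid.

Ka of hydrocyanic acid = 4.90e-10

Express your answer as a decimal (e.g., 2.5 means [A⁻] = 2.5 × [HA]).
[A⁻]/[HA] = 0.795

pKa = −log(4.90e-10) = 9.3098. pH = pKa + log([A⁻]/[HA]). 9.21 = 9.3098 + log(ratio). log(ratio) = 9.21 − 9.3098 = -0.0998. ratio = 10^(-0.0998) = 0.795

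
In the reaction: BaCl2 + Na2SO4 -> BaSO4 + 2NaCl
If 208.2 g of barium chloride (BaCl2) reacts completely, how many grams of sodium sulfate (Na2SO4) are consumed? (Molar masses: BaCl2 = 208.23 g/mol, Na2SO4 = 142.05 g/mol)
Moles of BaCl2 = 208.2 g ÷ 208.23 g/mol = 0.999856 mol
Mole ratio: 1 mol Na2SO4 / 1 mol BaCl2
Moles of Na2SO4 = 0.999856 × (1/1) = 0.999856 mol
Mass of Na2SO4 = 0.999856 mol × 142.05 g/mol = 142 g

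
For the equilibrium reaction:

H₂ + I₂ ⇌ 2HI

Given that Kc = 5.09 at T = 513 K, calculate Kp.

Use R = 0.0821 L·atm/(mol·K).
K_p = 5.0900

Δn = (moles gaseous products) − (moles gaseous reactants) = 0
T = 513 K; RT = 0.0821 × 513 = 42.1173
Kp = Kc·(RT)^Δn = 5.09 × (42.1173)^0 = 5.09 × 1 = 5.0900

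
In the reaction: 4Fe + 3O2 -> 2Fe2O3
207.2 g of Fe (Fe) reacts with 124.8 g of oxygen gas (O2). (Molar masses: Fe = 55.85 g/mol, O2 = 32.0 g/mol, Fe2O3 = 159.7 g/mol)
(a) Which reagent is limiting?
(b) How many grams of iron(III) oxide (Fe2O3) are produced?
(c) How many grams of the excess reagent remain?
(a) Fe, (b) 296.2 g, (c) 35.76 g

Moles of Fe = 207.2 g ÷ 55.85 g/mol = 3.70994 mol
Moles of O2 = 124.8 g ÷ 32.0 g/mol = 3.9 mol
Moles ÷ coefficient: Fe: 3.70994/4 = 0.9275, O2: 3.9/3 = 1.3
(a) Fe has the smaller value, so Fe is the limiting reagent.
(b) Moles of Fe2O3 = 3.70994 mol Fe × (2/4) = 1.85497 mol; mass = 1.85497 mol × 159.7 g/mol = 296.2 g
(c) O2 consumed = 3.70994 × (3/4) = 2.78245 mol; remaining = 3.9 − 2.78245 = 1.11755 mol; mass = 1.11755 mol × 32.0 g/mol = 35.76 g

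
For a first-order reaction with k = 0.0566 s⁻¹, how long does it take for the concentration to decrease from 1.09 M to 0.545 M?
12.25 s

From ln[A] = ln[A]₀ - k·t: t = ln([A]₀/[A])/k = ln(1.09/0.545)/0.0566 = ln(2.0000)/0.0566 = 0.6931/0.0566 = 12.25 s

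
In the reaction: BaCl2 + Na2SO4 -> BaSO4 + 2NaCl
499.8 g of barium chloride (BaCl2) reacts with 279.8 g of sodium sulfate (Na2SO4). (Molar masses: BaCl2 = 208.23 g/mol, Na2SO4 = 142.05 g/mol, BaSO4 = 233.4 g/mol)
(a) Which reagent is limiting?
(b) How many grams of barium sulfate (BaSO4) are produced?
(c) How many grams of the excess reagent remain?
(a) Na2SO4, (b) 459.7 g, (c) 89.64 g

Moles of BaCl2 = 499.8 g ÷ 208.23 g/mol = 2.40023 mol
Moles of Na2SO4 = 279.8 g ÷ 142.05 g/mol = 1.96973 mol
Moles ÷ coefficient: BaCl2: 2.40023/1 = 2.4, Na2SO4: 1.96973/1 = 1.97
(a) Na2SO4 has the smaller value, so Na2SO4 is the limiting reagent.
(b) Moles of BaSO4 = 1.96973 mol Na2SO4 × (1/1) = 1.96973 mol; mass = 1.96973 mol × 233.4 g/mol = 459.7 g
(c) BaCl2 consumed = 1.96973 × (1/1) = 1.96973 mol; remaining = 2.40023 − 1.96973 = 0.430502 mol; mass = 0.430502 mol × 208.23 g/mol = 89.64 g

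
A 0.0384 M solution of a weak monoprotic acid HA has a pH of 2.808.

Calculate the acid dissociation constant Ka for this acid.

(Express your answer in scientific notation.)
K_a = 6.57e-05

[H⁺] = 10^(−pH) = 10^(−2.808) = 1.556e-03 M. For HA ⇌ H⁺ + A⁻, Ka = x²/(C − x) = (1.556e-03)²/(0.0384 − 1.556e-03) = 6.57e-05.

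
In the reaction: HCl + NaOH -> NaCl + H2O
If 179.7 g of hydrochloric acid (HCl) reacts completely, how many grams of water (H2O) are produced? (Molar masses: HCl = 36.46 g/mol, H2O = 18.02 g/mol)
Moles of HCl = 179.7 g ÷ 36.46 g/mol = 4.92869 mol
Mole ratio: 1 mol H2O / 1 mol HCl
Moles of H2O = 4.92869 × (1/1) = 4.92869 mol
Mass of H2O = 4.92869 mol × 18.02 g/mol = 88.81 g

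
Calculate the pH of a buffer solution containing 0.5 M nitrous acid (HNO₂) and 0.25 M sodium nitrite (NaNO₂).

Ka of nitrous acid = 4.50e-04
pH = 3.05

pKa = -log(4.50e-04) = 3.35. pH = pKa + log([A⁻]/[HA]) = 3.35 + log(0.25/0.5)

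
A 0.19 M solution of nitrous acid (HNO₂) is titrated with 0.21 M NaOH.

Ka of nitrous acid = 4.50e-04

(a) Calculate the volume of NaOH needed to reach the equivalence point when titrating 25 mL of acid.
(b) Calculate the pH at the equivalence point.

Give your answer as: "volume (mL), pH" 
V = 22.6 mL, pH = 8.17

(a) At equivalence: moles acid = moles base.
moles acid = 0.19 × 0.025 = 0.00475 mol; V_NaOH = 0.00475/0.21 = 0.02262 L = 22.6 mL.
(b) At equivalence, all acid → conjugate base A⁻ at [A⁻] = 0.00475/0.04762 = 0.09975 M.
Kb = Kw/Ka = 1.0e-14/4.50e-04 = 2.222e-11; [OH⁻] = √(Kb·[A⁻]) = 1.489e-06; pOH = 5.83; pH = 14 − pOH = 8.17.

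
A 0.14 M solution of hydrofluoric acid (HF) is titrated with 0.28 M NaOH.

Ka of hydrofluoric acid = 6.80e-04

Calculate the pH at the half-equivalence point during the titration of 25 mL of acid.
pH = pKa = 3.17

At the half-equivalence point, [HA] = [A⁻], so by Henderson–Hasselbalch pH = pKa + log(1) = pKa.
pKa = −log(6.80e-04) = 3.17.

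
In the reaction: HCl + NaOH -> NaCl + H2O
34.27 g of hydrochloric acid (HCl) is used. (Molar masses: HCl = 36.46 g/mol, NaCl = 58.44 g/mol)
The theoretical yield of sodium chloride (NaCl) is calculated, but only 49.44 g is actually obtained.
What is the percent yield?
Moles of HCl = 34.27 g ÷ 36.46 g/mol = 0.939934 mol
Mole ratio: 1 mol NaCl / 1 mol HCl
Moles of NaCl = 0.939934 × (1/1) = 0.939934 mol
Theoretical yield = 0.939934 mol × 58.44 g/mol = 54.93 g
Actual yield = 49.44 g
Percent yield = (49.44 / 54.93) × 100% = 90.0%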